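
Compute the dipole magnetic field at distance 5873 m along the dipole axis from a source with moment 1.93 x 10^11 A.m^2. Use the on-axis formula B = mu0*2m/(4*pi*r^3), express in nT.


m = 1.93 x 10^11 = 193000000000 A.m^2
2m = 386000000000 A.m^2
r^3 = 5873^3 = 202572273617
B = (4pi*10^-7) * 386000000000 / (4*pi * 202572273617) * 1e9
= 485061.905714 / 2545598266464.59 * 1e9
= 190.5493 nT

190.5493


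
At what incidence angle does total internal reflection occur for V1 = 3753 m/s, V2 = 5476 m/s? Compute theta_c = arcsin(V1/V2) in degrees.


V1/V2 = 3753/5476 = 0.685354
theta_c = arcsin(0.685354) = 43.2635 degrees

43.2635


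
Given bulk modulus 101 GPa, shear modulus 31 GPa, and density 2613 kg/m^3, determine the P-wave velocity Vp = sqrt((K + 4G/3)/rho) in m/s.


First compute the effective modulus:
K + 4G/3 = 101e9 + 4*31e9/3 = 142333333333.33 Pa
Then divide by density:
142333333333.33 / 2613 = 54471233.5757 Pa/(kg/m^3)
Take the square root:
Vp = sqrt(54471233.5757) = 7380.46 m/s

7380.46


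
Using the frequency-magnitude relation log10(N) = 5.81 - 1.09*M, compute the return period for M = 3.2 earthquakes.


log10(N) = 5.81 - 1.09*3.2 = 2.322
N = 10^2.322 = 209.893988
T = 1/N = 1/209.893988 = 0.0048 years

0.0048


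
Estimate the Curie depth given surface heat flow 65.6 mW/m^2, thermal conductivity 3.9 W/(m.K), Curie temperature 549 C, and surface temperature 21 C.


T_Curie - T_surf = 549 - 21 = 528 C
Convert q to W/m^2: 65.6 mW/m^2 = 0.0656 W/m^2
d = 528 * 3.9 / 0.0656 = 31390.24 m

31390.24


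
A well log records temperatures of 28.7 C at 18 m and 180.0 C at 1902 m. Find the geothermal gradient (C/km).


dT = 180.0 - 28.7 = 151.3 C
dz = 1902 - 18 = 1884 m
gradient = dT/dz * 1000 = 151.3/1884 * 1000 = 80.3079 C/km

80.3079


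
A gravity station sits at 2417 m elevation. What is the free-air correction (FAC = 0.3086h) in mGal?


FAC = 0.3086 * h
= 0.3086 * 2417
= 745.8862 mGal

745.8862


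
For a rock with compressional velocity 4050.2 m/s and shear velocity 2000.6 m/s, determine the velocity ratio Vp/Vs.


Vp/Vs = 4050.2 / 2000.6
= 2.0245

2.0245


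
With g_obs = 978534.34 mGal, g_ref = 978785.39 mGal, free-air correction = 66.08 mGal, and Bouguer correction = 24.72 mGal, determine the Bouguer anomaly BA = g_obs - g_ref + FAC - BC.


BA = g_obs - g_ref + FAC - BC
= 978534.34 - 978785.39 + 66.08 - 24.72
= -209.69 mGal

-209.69


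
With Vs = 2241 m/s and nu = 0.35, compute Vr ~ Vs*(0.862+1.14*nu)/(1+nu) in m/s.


Numerator factor = 0.862 + 1.14*0.35 = 1.261
Denominator = 1 + 0.35 = 1.35
Vr = 2241 * 1.261 / 1.35 = 2093.26 m/s

2093.26


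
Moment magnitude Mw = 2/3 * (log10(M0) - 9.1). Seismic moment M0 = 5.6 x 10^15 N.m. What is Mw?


log10(M0) = log10(5.6 x 10^15) = 15.7482
Mw = 2/3 * (15.7482 - 9.1)
= 2/3 * 6.6482
= 4.43

4.43


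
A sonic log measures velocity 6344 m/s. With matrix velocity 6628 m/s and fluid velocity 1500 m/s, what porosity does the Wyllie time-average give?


1/V - 1/Vm = 1/6344 - 1/6628 = 6.75e-06
1/Vf - 1/Vm = 1/1500 - 1/6628 = 0.00051579
phi = 6.75e-06 / 0.00051579 = 0.0131

0.0131


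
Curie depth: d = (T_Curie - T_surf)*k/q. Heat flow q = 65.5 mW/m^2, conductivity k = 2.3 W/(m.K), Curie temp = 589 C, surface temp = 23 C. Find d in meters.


T_Curie - T_surf = 589 - 23 = 566 C
Convert q to W/m^2: 65.5 mW/m^2 = 0.0655 W/m^2
d = 566 * 2.3 / 0.0655 = 19874.81 m

19874.81


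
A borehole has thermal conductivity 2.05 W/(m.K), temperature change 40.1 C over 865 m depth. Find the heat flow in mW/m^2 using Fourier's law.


q = k * dT / dz * 1000
= 2.05 * 40.1 / 865 * 1000
= 0.095035 * 1000
= 95.0347 mW/m^2

95.0347


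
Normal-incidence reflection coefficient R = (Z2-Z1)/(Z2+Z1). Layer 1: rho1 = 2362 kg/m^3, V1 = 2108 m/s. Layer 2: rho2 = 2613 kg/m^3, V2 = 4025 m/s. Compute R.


Z1 = 2362 * 2108 = 4979096
Z2 = 2613 * 4025 = 10517325
R = (10517325 - 4979096) / (10517325 + 4979096) = 5538229 / 15496421 = 0.3574

0.3574


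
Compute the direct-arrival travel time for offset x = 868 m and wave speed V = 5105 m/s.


t = x / V
= 868 / 5105
= 0.17 s

0.17


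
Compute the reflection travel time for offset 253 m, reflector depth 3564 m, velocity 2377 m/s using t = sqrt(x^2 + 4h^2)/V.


x^2 + 4h^2 = 253^2 + 4*3564^2 = 64009 + 50808384 = 50872393
sqrt(50872393) = 7132.4886
t = 7132.4886 / 2377 = 3.0006 s

3.0006


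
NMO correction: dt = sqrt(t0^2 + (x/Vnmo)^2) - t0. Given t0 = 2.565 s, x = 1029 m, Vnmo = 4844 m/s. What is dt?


x/Vnmo = 1029/4844 = 0.212428
(x/Vnmo)^2 = 0.045126
t0^2 = 6.579225
sqrt(6.579225 + 0.045126) = 2.573781
dt = 2.573781 - 2.565 = 0.008781

0.008781


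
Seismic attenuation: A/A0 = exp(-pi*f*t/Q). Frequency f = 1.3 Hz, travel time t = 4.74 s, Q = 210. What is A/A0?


pi*f*t/Q = pi*1.3*4.74/210 = 0.092183
A/A0 = exp(-0.092183) = 0.911938

0.911938


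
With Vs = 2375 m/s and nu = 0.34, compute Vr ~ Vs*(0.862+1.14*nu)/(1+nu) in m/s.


Numerator factor = 0.862 + 1.14*0.34 = 1.2496
Denominator = 1 + 0.34 = 1.34
Vr = 2375 * 1.2496 / 1.34 = 2214.78 m/s

2214.78


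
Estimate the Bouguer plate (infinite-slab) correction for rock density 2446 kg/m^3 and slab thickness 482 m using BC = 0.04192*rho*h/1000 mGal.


BC = 0.04192 * rho * h / 1000
= 0.04192 * 2446 * 482 / 1000
= 49.4225 mGal

49.4225


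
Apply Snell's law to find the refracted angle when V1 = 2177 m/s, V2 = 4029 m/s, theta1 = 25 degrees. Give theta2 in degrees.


sin(theta1) = sin(25 deg) = 0.422618
sin(theta2) = V2/V1 * sin(theta1) = 4029/2177 * 0.422618 = 0.782145
theta2 = arcsin(0.782145) = 51.4574 degrees

51.4574


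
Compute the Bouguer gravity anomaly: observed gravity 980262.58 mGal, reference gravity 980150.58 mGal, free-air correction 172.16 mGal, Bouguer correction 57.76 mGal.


BA = g_obs - g_ref + FAC - BC
= 980262.58 - 980150.58 + 172.16 - 57.76
= 226.4 mGal

226.4


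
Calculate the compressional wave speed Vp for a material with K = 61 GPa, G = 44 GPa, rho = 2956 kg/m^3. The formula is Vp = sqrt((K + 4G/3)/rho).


First compute the effective modulus:
K + 4G/3 = 61e9 + 4*44e9/3 = 119666666666.67 Pa
Then divide by density:
119666666666.67 / 2956 = 40482634.1903 Pa/(kg/m^3)
Take the square root:
Vp = sqrt(40482634.1903) = 6362.6 m/s

6362.6


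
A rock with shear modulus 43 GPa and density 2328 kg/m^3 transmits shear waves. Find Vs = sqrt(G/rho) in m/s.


Convert G to Pa: G = 43e9 Pa
Compute G/rho = 43e9 / 2328 = 18470790.378
Vs = sqrt(18470790.378) = 4297.77 m/s

4297.77


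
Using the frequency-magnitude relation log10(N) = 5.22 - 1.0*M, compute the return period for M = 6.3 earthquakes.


log10(N) = 5.22 - 1.0*6.3 = -1.08
N = 10^-1.08 = 0.083176
T = 1/N = 1/0.083176 = 12.0226 years

12.0226


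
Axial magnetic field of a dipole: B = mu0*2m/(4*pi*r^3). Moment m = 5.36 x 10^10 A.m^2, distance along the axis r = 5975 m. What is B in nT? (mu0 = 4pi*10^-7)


m = 5.36 x 10^10 = 53600000000 A.m^2
2m = 107200000000 A.m^2
r^3 = 5975^3 = 213311234375
B = (4pi*10^-7) * 107200000000 / (4*pi * 213311234375) * 1e9
= 134711.492986 / 2680548027362.68 * 1e9
= 50.2552 nT

50.2552


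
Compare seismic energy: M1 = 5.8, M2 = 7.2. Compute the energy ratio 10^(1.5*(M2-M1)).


M2 - M1 = 7.2 - 5.8 = 1.4
1.5 * 1.4 = 2.1
ratio = 10^2.1 = 125.89

125.89


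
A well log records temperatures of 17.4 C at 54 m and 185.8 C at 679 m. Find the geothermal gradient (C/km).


dT = 185.8 - 17.4 = 168.4 C
dz = 679 - 54 = 625 m
gradient = dT/dz * 1000 = 168.4/625 * 1000 = 269.44 C/km

269.44


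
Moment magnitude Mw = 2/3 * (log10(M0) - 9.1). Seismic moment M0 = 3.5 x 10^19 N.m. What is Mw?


log10(M0) = log10(3.5 x 10^19) = 19.5441
Mw = 2/3 * (19.5441 - 9.1)
= 2/3 * 10.4441
= 6.96

6.96


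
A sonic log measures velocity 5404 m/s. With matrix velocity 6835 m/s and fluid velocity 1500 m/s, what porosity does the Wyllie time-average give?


1/V - 1/Vm = 1/5404 - 1/6835 = 3.874e-05
1/Vf - 1/Vm = 1/1500 - 1/6835 = 0.00052036
phi = 3.874e-05 / 0.00052036 = 0.0745

0.0745


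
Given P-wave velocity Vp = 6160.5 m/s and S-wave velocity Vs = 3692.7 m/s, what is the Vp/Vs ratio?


Vp/Vs = 6160.5 / 3692.7
= 1.6683

1.6683


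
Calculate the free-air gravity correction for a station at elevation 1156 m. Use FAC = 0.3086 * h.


FAC = 0.3086 * h
= 0.3086 * 1156
= 356.7416 mGal

356.7416


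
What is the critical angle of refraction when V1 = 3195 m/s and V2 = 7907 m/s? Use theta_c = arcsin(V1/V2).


V1/V2 = 3195/7907 = 0.404072
theta_c = arcsin(0.404072) = 23.833 degrees

23.833


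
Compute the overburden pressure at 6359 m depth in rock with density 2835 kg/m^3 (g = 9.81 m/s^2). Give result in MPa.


P = rho * g * z / 1e6
= 2835 * 9.81 * 6359 / 1e6
= 176852374.65 / 1e6
= 176.8524 MPa

176.8524


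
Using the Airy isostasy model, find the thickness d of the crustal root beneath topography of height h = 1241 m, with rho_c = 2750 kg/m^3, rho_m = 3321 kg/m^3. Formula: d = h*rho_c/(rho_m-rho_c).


rho_m - rho_c = 3321 - 2750 = 571
d = 1241 * 2750 / 571
= 3412750 / 571
= 5976.8 m

5976.8


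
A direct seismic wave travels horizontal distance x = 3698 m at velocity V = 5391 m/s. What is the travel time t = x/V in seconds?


t = x / V
= 3698 / 5391
= 0.686 s

0.686


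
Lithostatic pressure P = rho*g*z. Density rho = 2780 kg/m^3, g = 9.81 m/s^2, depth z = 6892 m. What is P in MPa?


P = rho * g * z / 1e6
= 2780 * 9.81 * 6892 / 1e6
= 187957245.6 / 1e6
= 187.9572 MPa

187.9572


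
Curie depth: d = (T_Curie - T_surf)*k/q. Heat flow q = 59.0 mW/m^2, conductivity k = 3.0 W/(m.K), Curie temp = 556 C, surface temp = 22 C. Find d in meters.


T_Curie - T_surf = 556 - 22 = 534 C
Convert q to W/m^2: 59.0 mW/m^2 = 0.059 W/m^2
d = 534 * 3.0 / 0.059 = 27152.54 m

27152.54


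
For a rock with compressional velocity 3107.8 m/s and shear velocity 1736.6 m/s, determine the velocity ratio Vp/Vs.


Vp/Vs = 3107.8 / 1736.6
= 1.7896

1.7896


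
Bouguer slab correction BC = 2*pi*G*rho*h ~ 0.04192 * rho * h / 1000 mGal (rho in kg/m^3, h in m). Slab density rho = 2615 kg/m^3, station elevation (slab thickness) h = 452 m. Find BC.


BC = 0.04192 * rho * h / 1000
= 0.04192 * 2615 * 452 / 1000
= 49.5486 mGal

49.5486


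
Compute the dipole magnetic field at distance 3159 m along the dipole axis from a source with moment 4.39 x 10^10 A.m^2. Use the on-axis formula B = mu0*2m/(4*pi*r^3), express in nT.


m = 4.39 x 10^10 = 43900000000 A.m^2
2m = 87800000000 A.m^2
r^3 = 3159^3 = 31524548679
B = (4pi*10^-7) * 87800000000 / (4*pi * 31524548679) * 1e9
= 110332.733994 / 396149162150.72 * 1e9
= 278.5131 nT

278.5131


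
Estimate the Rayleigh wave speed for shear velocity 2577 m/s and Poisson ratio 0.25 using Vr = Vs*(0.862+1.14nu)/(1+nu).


Numerator factor = 0.862 + 1.14*0.25 = 1.147
Denominator = 1 + 0.25 = 1.25
Vr = 2577 * 1.147 / 1.25 = 2364.66 m/s

2364.66


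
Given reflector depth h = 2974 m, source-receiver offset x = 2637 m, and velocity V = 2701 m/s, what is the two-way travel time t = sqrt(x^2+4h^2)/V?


x^2 + 4h^2 = 2637^2 + 4*2974^2 = 6953769 + 35378704 = 42332473
sqrt(42332473) = 6506.341
t = 6506.341 / 2701 = 2.4089 s

2.4089


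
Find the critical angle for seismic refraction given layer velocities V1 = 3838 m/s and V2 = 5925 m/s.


V1/V2 = 3838/5925 = 0.647764
theta_c = arcsin(0.647764) = 40.3732 degrees

40.3732


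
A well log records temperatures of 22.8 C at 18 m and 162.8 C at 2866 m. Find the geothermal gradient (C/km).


dT = 162.8 - 22.8 = 140.0 C
dz = 2866 - 18 = 2848 m
gradient = dT/dz * 1000 = 140.0/2848 * 1000 = 49.1573 C/km

49.1573


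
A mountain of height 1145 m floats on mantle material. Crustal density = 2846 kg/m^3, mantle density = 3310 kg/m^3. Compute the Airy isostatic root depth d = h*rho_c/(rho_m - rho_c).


rho_m - rho_c = 3310 - 2846 = 464
d = 1145 * 2846 / 464
= 3258670 / 464
= 7023.0 m

7023.0


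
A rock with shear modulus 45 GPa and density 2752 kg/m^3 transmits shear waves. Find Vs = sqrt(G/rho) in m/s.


Convert G to Pa: G = 45e9 Pa
Compute G/rho = 45e9 / 2752 = 16351744.186
Vs = sqrt(16351744.186) = 4043.73 m/s

4043.73


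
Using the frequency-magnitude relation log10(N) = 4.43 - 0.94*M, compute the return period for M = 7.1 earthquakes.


log10(N) = 4.43 - 0.94*7.1 = -2.244
N = 10^-2.244 = 0.005702
T = 1/N = 1/0.005702 = 175.3881 years

175.3881


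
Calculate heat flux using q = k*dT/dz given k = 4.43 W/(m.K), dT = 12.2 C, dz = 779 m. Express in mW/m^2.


q = k * dT / dz * 1000
= 4.43 * 12.2 / 779 * 1000
= 0.069379 * 1000
= 69.3787 mW/m^2

69.3787


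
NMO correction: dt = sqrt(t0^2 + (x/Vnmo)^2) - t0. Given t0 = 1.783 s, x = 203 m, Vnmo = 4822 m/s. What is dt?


x/Vnmo = 203/4822 = 0.042099
(x/Vnmo)^2 = 0.001772
t0^2 = 3.179089
sqrt(3.179089 + 0.001772) = 1.783497
dt = 1.783497 - 1.783 = 0.000497

4.970000e-04


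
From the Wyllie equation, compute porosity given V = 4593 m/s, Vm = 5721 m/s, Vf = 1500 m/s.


1/V - 1/Vm = 1/4593 - 1/5721 = 4.293e-05
1/Vf - 1/Vm = 1/1500 - 1/5721 = 0.00049187
phi = 4.293e-05 / 0.00049187 = 0.0873

0.0873


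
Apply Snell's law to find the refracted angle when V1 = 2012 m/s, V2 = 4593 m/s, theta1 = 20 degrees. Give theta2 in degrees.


sin(theta1) = sin(20 deg) = 0.34202
sin(theta2) = V2/V1 * sin(theta1) = 4593/2012 * 0.34202 = 0.780765
theta2 = arcsin(0.780765) = 51.3306 degrees

51.3306


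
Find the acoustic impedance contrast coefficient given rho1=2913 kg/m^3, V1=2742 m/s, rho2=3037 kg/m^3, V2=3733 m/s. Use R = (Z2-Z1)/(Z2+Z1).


Z1 = 2913 * 2742 = 7987446
Z2 = 3037 * 3733 = 11337121
R = (11337121 - 7987446) / (11337121 + 7987446) = 3349675 / 19324567 = 0.1733

0.1733


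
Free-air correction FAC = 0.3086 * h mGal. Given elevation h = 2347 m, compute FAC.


FAC = 0.3086 * h
= 0.3086 * 2347
= 724.2842 mGal

724.2842


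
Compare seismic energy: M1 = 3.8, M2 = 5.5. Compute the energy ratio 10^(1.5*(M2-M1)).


M2 - M1 = 5.5 - 3.8 = 1.7
1.5 * 1.7 = 2.55
ratio = 10^2.55 = 354.81

354.81


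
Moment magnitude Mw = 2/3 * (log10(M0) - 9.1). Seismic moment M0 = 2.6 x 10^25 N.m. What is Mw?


log10(M0) = log10(2.6 x 10^25) = 25.415
Mw = 2/3 * (25.415 - 9.1)
= 2/3 * 16.315
= 10.88

10.88


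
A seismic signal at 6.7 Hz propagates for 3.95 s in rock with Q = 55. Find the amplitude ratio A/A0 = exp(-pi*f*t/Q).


pi*f*t/Q = pi*6.7*3.95/55 = 1.511677
A/A0 = exp(-1.511677) = 0.22054

0.22054


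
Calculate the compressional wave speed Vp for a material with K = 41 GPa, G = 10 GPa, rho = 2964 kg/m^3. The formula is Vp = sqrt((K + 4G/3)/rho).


First compute the effective modulus:
K + 4G/3 = 41e9 + 4*10e9/3 = 54333333333.33 Pa
Then divide by density:
54333333333.33 / 2964 = 18331084.1206 Pa/(kg/m^3)
Take the square root:
Vp = sqrt(18331084.1206) = 4281.48 m/s

4281.48


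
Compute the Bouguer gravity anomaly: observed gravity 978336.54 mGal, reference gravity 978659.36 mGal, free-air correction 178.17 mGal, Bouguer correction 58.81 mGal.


BA = g_obs - g_ref + FAC - BC
= 978336.54 - 978659.36 + 178.17 - 58.81
= -203.46 mGal

-203.46


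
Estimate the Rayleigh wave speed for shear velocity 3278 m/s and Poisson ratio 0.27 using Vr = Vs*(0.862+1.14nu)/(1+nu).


Numerator factor = 0.862 + 1.14*0.27 = 1.1698
Denominator = 1 + 0.27 = 1.27
Vr = 3278 * 1.1698 / 1.27 = 3019.37 m/s

3019.37


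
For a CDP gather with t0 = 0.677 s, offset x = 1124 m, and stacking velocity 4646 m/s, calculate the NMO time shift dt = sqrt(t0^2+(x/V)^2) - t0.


x/Vnmo = 1124/4646 = 0.241929
(x/Vnmo)^2 = 0.058529
t0^2 = 0.458329
sqrt(0.458329 + 0.058529) = 0.718929
dt = 0.718929 - 0.677 = 0.041929

0.041929


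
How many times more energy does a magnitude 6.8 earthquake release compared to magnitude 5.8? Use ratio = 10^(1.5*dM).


M2 - M1 = 6.8 - 5.8 = 1.0
1.5 * 1.0 = 1.5
ratio = 10^1.5 = 31.62

31.62


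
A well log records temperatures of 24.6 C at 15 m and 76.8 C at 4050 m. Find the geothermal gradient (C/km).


dT = 76.8 - 24.6 = 52.2 C
dz = 4050 - 15 = 4035 m
gradient = dT/dz * 1000 = 52.2/4035 * 1000 = 12.9368 C/km

12.9368


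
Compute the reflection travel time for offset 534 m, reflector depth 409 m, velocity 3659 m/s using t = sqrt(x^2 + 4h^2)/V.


x^2 + 4h^2 = 534^2 + 4*409^2 = 285156 + 669124 = 954280
sqrt(954280) = 976.8726
t = 976.8726 / 3659 = 0.267 s

0.267


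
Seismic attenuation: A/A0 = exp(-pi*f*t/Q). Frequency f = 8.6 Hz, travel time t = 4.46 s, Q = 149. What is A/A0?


pi*f*t/Q = pi*8.6*4.46/149 = 0.808718
A/A0 = exp(-0.808718) = 0.445429

0.445429


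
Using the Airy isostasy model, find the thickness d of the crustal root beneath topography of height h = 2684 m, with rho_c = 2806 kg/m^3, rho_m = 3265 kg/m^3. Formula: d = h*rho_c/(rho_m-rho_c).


rho_m - rho_c = 3265 - 2806 = 459
d = 2684 * 2806 / 459
= 7531304 / 459
= 16408.07 m

16408.07


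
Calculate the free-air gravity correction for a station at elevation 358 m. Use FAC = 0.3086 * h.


FAC = 0.3086 * h
= 0.3086 * 358
= 110.4788 mGal

110.4788


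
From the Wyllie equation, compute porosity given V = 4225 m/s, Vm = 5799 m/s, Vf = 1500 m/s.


1/V - 1/Vm = 1/4225 - 1/5799 = 6.424e-05
1/Vf - 1/Vm = 1/1500 - 1/5799 = 0.00049422
phi = 6.424e-05 / 0.00049422 = 0.13

0.13


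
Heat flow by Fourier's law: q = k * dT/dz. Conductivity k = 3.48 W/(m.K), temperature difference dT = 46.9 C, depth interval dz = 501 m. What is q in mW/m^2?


q = k * dT / dz * 1000
= 3.48 * 46.9 / 501 * 1000
= 0.325772 * 1000
= 325.7725 mW/m^2

325.7725


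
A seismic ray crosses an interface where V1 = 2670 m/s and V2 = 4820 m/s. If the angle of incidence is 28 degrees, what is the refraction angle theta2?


sin(theta1) = sin(28 deg) = 0.469472
sin(theta2) = V2/V1 * sin(theta1) = 4820/2670 * 0.469472 = 0.84751
theta2 = arcsin(0.84751) = 57.9419 degrees

57.9419


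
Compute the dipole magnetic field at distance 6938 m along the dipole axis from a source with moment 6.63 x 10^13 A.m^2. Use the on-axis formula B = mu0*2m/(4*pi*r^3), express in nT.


m = 6.63 x 10^13 = 66300000000000 A.m^2
2m = 132600000000000 A.m^2
r^3 = 6938^3 = 333966485672
B = (4pi*10^-7) * 132600000000000 / (4*pi * 333966485672) * 1e9
= 166630074.346403 / 4196746631729.42 * 1e9
= 39704.5829 nT

39704.5829


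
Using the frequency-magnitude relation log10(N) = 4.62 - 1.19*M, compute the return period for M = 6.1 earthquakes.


log10(N) = 4.62 - 1.19*6.1 = -2.639
N = 10^-2.639 = 0.002296
T = 1/N = 1/0.002296 = 435.5119 years

435.5119


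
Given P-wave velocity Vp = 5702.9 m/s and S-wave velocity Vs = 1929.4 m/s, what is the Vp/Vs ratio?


Vp/Vs = 5702.9 / 1929.4
= 2.9558

2.9558


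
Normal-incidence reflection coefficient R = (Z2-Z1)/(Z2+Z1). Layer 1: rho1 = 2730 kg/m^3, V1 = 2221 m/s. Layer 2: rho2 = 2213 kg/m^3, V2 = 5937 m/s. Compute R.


Z1 = 2730 * 2221 = 6063330
Z2 = 2213 * 5937 = 13138581
R = (13138581 - 6063330) / (13138581 + 6063330) = 7075251 / 19201911 = 0.3685

0.3685


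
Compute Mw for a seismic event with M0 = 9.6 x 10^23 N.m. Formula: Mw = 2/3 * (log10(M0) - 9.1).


log10(M0) = log10(9.6 x 10^23) = 23.9823
Mw = 2/3 * (23.9823 - 9.1)
= 2/3 * 14.8823
= 9.92

9.92


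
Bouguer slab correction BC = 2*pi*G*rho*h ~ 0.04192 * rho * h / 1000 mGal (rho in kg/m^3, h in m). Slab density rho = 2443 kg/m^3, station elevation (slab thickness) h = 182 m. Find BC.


BC = 0.04192 * rho * h / 1000
= 0.04192 * 2443 * 182 / 1000
= 18.6387 mGal

18.6387


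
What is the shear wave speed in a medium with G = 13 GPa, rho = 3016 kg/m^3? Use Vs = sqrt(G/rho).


Convert G to Pa: G = 13e9 Pa
Compute G/rho = 13e9 / 3016 = 4310344.8276
Vs = sqrt(4310344.8276) = 2076.14 m/s

2076.14


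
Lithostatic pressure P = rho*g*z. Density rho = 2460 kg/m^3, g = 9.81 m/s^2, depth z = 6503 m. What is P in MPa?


P = rho * g * z / 1e6
= 2460 * 9.81 * 6503 / 1e6
= 156934297.8 / 1e6
= 156.9343 MPa

156.9343


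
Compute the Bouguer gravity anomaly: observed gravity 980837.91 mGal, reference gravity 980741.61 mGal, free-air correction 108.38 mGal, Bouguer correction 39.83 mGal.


BA = g_obs - g_ref + FAC - BC
= 980837.91 - 980741.61 + 108.38 - 39.83
= 164.85 mGal

164.85


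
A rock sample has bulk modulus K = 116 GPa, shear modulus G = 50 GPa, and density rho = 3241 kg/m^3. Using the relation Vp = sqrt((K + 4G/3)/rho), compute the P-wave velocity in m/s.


First compute the effective modulus:
K + 4G/3 = 116e9 + 4*50e9/3 = 182666666666.67 Pa
Then divide by density:
182666666666.67 / 3241 = 56361205.3893 Pa/(kg/m^3)
Take the square root:
Vp = sqrt(56361205.3893) = 7507.41 m/s

7507.41


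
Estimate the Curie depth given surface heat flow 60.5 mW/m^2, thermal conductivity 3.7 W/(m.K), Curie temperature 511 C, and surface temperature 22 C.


T_Curie - T_surf = 511 - 22 = 489 C
Convert q to W/m^2: 60.5 mW/m^2 = 0.0605 W/m^2
d = 489 * 3.7 / 0.0605 = 29905.79 m

29905.79


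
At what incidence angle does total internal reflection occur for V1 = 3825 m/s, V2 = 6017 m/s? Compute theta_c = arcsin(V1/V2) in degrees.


V1/V2 = 3825/6017 = 0.635699
theta_c = arcsin(0.635699) = 39.4718 degrees

39.4718


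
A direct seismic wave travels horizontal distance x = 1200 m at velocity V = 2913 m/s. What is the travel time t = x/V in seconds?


t = x / V
= 1200 / 2913
= 0.4119 s

0.4119


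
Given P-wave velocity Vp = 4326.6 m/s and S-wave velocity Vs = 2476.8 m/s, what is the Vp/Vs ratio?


Vp/Vs = 4326.6 / 2476.8
= 1.7469

1.7469


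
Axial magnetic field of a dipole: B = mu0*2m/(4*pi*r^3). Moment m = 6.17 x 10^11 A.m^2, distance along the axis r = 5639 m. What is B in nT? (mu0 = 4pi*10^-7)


m = 6.17 x 10^11 = 617000000000 A.m^2
2m = 1234000000000 A.m^2
r^3 = 5639^3 = 179310732119
B = (4pi*10^-7) * 1234000000000 / (4*pi * 179310732119) * 1e9
= 1550690.133812 / 2253285114939.43 * 1e9
= 688.1908 nT

688.1908


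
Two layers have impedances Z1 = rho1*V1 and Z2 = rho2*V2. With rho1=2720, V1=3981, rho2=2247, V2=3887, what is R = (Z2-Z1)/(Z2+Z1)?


Z1 = 2720 * 3981 = 10828320
Z2 = 2247 * 3887 = 8734089
R = (8734089 - 10828320) / (8734089 + 10828320) = -2094231 / 19562409 = -0.1071

-0.1071


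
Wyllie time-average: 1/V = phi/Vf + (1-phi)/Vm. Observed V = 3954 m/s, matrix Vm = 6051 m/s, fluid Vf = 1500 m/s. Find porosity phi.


1/V - 1/Vm = 1/3954 - 1/6051 = 8.765e-05
1/Vf - 1/Vm = 1/1500 - 1/6051 = 0.0005014
phi = 8.765e-05 / 0.0005014 = 0.1748

0.1748


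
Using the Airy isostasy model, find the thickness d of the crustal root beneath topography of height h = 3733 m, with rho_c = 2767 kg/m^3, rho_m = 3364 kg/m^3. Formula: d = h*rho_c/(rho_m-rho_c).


rho_m - rho_c = 3364 - 2767 = 597
d = 3733 * 2767 / 597
= 10329211 / 597
= 17301.86 m

17301.86


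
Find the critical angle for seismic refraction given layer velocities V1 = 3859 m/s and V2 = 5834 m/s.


V1/V2 = 3859/5834 = 0.661467
theta_c = arcsin(0.661467) = 41.4119 degrees

41.4119


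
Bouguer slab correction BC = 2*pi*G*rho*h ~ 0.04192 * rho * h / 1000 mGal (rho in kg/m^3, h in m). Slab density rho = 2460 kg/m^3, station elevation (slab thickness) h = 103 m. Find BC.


BC = 0.04192 * rho * h / 1000
= 0.04192 * 2460 * 103 / 1000
= 10.6217 mGal

10.6217


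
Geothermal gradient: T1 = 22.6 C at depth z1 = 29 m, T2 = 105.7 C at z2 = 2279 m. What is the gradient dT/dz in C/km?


dT = 105.7 - 22.6 = 83.1 C
dz = 2279 - 29 = 2250 m
gradient = dT/dz * 1000 = 83.1/2250 * 1000 = 36.9333 C/km

36.9333


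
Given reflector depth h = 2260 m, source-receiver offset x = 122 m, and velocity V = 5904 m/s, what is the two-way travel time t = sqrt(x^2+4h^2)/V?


x^2 + 4h^2 = 122^2 + 4*2260^2 = 14884 + 20430400 = 20445284
sqrt(20445284) = 4521.6462
t = 4521.6462 / 5904 = 0.7659 s

0.7659


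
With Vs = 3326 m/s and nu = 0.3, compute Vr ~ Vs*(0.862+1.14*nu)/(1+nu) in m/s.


Numerator factor = 0.862 + 1.14*0.3 = 1.204
Denominator = 1 + 0.3 = 1.3
Vr = 3326 * 1.204 / 1.3 = 3080.39 m/s

3080.39


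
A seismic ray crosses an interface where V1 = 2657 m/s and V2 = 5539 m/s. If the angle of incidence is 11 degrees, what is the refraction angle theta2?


sin(theta1) = sin(11 deg) = 0.190809
sin(theta2) = V2/V1 * sin(theta1) = 5539/2657 * 0.190809 = 0.397776
theta2 = arcsin(0.397776) = 23.4392 degrees

23.4392


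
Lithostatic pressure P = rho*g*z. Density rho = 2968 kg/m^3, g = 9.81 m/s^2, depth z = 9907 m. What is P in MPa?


P = rho * g * z / 1e6
= 2968 * 9.81 * 9907 / 1e6
= 288453004.56 / 1e6
= 288.453 MPa

288.453


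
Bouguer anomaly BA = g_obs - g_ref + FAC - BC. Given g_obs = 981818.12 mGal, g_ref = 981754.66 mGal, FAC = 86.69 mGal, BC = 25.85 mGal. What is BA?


BA = g_obs - g_ref + FAC - BC
= 981818.12 - 981754.66 + 86.69 - 25.85
= 124.3 mGal

124.3


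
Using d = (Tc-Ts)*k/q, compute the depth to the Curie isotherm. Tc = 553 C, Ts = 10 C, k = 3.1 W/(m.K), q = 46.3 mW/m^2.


T_Curie - T_surf = 553 - 10 = 543 C
Convert q to W/m^2: 46.3 mW/m^2 = 0.0463 W/m^2
d = 543 * 3.1 / 0.0463 = 36356.37 m

36356.37


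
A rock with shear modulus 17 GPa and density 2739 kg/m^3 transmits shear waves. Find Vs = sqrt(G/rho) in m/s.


Convert G to Pa: G = 17e9 Pa
Compute G/rho = 17e9 / 2739 = 6206644.7609
Vs = sqrt(6206644.7609) = 2491.31 m/s

2491.31


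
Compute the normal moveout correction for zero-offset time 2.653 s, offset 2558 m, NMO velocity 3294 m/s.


x/Vnmo = 2558/3294 = 0.776563
(x/Vnmo)^2 = 0.603051
t0^2 = 7.038409
sqrt(7.038409 + 0.603051) = 2.764319
dt = 2.764319 - 2.653 = 0.111319

0.111319


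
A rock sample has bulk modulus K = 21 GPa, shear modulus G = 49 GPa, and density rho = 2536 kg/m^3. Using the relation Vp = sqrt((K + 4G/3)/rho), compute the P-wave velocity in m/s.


First compute the effective modulus:
K + 4G/3 = 21e9 + 4*49e9/3 = 86333333333.33 Pa
Then divide by density:
86333333333.33 / 2536 = 34043112.5131 Pa/(kg/m^3)
Take the square root:
Vp = sqrt(34043112.5131) = 5834.65 m/s

5834.65


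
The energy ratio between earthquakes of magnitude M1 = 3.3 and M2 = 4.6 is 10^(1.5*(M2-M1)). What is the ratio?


M2 - M1 = 4.6 - 3.3 = 1.3
1.5 * 1.3 = 1.95
ratio = 10^1.95 = 89.13

89.13


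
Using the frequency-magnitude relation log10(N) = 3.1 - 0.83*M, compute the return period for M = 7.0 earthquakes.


log10(N) = 3.1 - 0.83*7.0 = -2.71
N = 10^-2.71 = 0.00195
T = 1/N = 1/0.00195 = 512.8614 years

512.8614


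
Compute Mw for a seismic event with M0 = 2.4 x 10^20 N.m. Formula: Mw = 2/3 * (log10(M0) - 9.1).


log10(M0) = log10(2.4 x 10^20) = 20.3802
Mw = 2/3 * (20.3802 - 9.1)
= 2/3 * 11.2802
= 7.52

7.52


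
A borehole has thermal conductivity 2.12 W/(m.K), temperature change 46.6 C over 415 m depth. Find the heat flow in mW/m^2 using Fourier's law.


q = k * dT / dz * 1000
= 2.12 * 46.6 / 415 * 1000
= 0.238053 * 1000
= 238.053 mW/m^2

238.053


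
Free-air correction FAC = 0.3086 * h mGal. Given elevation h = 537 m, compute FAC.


FAC = 0.3086 * h
= 0.3086 * 537
= 165.7182 mGal

165.7182


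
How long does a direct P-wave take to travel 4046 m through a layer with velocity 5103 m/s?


t = x / V
= 4046 / 5103
= 0.7929 s

0.7929


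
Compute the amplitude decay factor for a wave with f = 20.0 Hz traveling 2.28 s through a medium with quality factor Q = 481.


pi*f*t/Q = pi*20.0*2.28/481 = 0.297831
A/A0 = exp(-0.297831) = 0.742427

0.742427


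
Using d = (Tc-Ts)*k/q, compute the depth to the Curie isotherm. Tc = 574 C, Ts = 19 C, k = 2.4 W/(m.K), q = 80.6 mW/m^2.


T_Curie - T_surf = 574 - 19 = 555 C
Convert q to W/m^2: 80.6 mW/m^2 = 0.0806 W/m^2
d = 555 * 2.4 / 0.0806 = 16526.05 m

16526.05


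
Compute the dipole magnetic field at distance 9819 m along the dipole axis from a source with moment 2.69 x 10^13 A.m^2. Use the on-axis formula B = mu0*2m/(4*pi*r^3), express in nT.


m = 2.69 x 10^13 = 26900000000000 A.m^2
2m = 53800000000000 A.m^2
r^3 = 9819^3 = 946676900259
B = (4pi*10^-7) * 53800000000000 / (4*pi * 946676900259) * 1e9
= 67607073.905252 / 11896292780707.33 * 1e9
= 5683.0372 nT

5683.0372


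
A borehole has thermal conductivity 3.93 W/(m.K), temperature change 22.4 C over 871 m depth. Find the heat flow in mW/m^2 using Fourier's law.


q = k * dT / dz * 1000
= 3.93 * 22.4 / 871 * 1000
= 0.10107 * 1000
= 101.07 mW/m^2

101.07


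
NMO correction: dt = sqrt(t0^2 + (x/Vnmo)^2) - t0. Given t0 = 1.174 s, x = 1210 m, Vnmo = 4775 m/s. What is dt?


x/Vnmo = 1210/4775 = 0.253403
(x/Vnmo)^2 = 0.064213
t0^2 = 1.378276
sqrt(1.378276 + 0.064213) = 1.201037
dt = 1.201037 - 1.174 = 0.027037

0.027037


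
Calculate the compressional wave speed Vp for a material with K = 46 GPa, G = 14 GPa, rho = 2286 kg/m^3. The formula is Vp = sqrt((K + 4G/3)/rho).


First compute the effective modulus:
K + 4G/3 = 46e9 + 4*14e9/3 = 64666666666.67 Pa
Then divide by density:
64666666666.67 / 2286 = 28288130.6503 Pa/(kg/m^3)
Take the square root:
Vp = sqrt(28288130.6503) = 5318.66 m/s

5318.66


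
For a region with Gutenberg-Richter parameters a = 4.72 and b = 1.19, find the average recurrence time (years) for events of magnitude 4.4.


log10(N) = 4.72 - 1.19*4.4 = -0.516
N = 10^-0.516 = 0.304789
T = 1/N = 1/0.304789 = 3.281 years

3.281


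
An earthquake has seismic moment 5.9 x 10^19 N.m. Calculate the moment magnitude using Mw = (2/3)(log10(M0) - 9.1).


log10(M0) = log10(5.9 x 10^19) = 19.7709
Mw = 2/3 * (19.7709 - 9.1)
= 2/3 * 10.6709
= 7.11

7.11


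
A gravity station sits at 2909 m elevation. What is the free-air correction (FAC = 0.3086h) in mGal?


FAC = 0.3086 * h
= 0.3086 * 2909
= 897.7174 mGal

897.7174


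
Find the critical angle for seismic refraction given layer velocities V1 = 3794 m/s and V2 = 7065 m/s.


V1/V2 = 3794/7065 = 0.537013
theta_c = arcsin(0.537013) = 32.4806 degrees

32.4806


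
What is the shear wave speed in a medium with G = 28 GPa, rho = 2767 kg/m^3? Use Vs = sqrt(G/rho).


Convert G to Pa: G = 28e9 Pa
Compute G/rho = 28e9 / 2767 = 10119262.7394
Vs = sqrt(10119262.7394) = 3181.08 m/s

3181.08


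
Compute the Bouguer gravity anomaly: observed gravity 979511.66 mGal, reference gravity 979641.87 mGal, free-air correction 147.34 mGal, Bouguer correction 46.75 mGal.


BA = g_obs - g_ref + FAC - BC
= 979511.66 - 979641.87 + 147.34 - 46.75
= -29.62 mGal

-29.62


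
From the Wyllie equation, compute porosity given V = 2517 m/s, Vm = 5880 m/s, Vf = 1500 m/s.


1/V - 1/Vm = 1/2517 - 1/5880 = 0.00022723
1/Vf - 1/Vm = 1/1500 - 1/5880 = 0.0004966
phi = 0.00022723 / 0.0004966 = 0.4576

0.4576


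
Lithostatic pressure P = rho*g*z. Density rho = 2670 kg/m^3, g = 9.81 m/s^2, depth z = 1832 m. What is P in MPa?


P = rho * g * z / 1e6
= 2670 * 9.81 * 1832 / 1e6
= 47985026.4 / 1e6
= 47.985 MPa

47.985


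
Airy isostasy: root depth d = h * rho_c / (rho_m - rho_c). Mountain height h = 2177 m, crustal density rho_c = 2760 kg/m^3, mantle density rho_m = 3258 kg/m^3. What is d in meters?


rho_m - rho_c = 3258 - 2760 = 498
d = 2177 * 2760 / 498
= 6008520 / 498
= 12065.3 m

12065.3


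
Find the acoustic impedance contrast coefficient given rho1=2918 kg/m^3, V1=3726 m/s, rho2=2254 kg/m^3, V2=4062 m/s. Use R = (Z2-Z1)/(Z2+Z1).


Z1 = 2918 * 3726 = 10872468
Z2 = 2254 * 4062 = 9155748
R = (9155748 - 10872468) / (9155748 + 10872468) = -1716720 / 20028216 = -0.0857

-0.0857


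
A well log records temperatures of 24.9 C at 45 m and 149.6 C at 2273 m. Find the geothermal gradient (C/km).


dT = 149.6 - 24.9 = 124.7 C
dz = 2273 - 45 = 2228 m
gradient = dT/dz * 1000 = 124.7/2228 * 1000 = 55.9695 C/km

55.9695


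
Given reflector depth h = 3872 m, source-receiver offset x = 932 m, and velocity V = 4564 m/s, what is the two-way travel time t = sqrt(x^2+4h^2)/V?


x^2 + 4h^2 = 932^2 + 4*3872^2 = 868624 + 59969536 = 60838160
sqrt(60838160) = 7799.8821
t = 7799.8821 / 4564 = 1.709 s

1.709


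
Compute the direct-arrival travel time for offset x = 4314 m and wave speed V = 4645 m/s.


t = x / V
= 4314 / 4645
= 0.9287 s

0.9287


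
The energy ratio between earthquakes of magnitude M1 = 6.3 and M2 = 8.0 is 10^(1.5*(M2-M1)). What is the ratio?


M2 - M1 = 8.0 - 6.3 = 1.7
1.5 * 1.7 = 2.55
ratio = 10^2.55 = 354.81

354.81


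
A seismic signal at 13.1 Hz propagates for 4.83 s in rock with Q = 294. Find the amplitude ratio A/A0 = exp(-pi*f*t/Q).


pi*f*t/Q = pi*13.1*4.83/294 = 0.676116
A/A0 = exp(-0.676116) = 0.508589

0.508589


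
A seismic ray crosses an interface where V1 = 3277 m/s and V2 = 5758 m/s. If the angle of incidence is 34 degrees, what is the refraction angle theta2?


sin(theta1) = sin(34 deg) = 0.559193
sin(theta2) = V2/V1 * sin(theta1) = 5758/3277 * 0.559193 = 0.982555
theta2 = arcsin(0.982555) = 79.2822 degrees

79.2822


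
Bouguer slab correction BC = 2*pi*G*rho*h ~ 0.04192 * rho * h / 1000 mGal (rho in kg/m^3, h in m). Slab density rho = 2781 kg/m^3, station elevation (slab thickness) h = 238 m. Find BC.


BC = 0.04192 * rho * h / 1000
= 0.04192 * 2781 * 238 / 1000
= 27.7459 mGal

27.7459


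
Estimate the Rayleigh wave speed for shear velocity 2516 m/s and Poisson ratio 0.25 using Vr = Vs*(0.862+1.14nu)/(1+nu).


Numerator factor = 0.862 + 1.14*0.25 = 1.147
Denominator = 1 + 0.25 = 1.25
Vr = 2516 * 1.147 / 1.25 = 2308.68 m/s

2308.68


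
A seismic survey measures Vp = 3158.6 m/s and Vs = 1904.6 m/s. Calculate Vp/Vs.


Vp/Vs = 3158.6 / 1904.6
= 1.6584

1.6584


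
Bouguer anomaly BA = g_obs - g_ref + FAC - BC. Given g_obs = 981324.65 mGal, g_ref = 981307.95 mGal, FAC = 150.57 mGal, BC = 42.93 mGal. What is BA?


BA = g_obs - g_ref + FAC - BC
= 981324.65 - 981307.95 + 150.57 - 42.93
= 124.34 mGal

124.34


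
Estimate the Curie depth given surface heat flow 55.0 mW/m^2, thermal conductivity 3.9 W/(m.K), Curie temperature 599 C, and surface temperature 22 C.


T_Curie - T_surf = 599 - 22 = 577 C
Convert q to W/m^2: 55.0 mW/m^2 = 0.055 W/m^2
d = 577 * 3.9 / 0.055 = 40914.55 m

40914.55


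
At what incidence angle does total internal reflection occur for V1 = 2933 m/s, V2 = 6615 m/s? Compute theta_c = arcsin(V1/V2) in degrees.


V1/V2 = 2933/6615 = 0.443386
theta_c = arcsin(0.443386) = 26.3201 degrees

26.3201


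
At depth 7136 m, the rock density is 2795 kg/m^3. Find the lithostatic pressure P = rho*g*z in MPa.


P = rho * g * z / 1e6
= 2795 * 9.81 * 7136 / 1e6
= 195661627.2 / 1e6
= 195.6616 MPa

195.6616


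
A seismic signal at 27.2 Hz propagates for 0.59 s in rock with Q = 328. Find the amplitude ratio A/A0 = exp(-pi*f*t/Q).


pi*f*t/Q = pi*27.2*0.59/328 = 0.153708
A/A0 = exp(-0.153708) = 0.857522

0.857522


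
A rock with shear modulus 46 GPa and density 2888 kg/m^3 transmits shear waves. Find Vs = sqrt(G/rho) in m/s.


Convert G to Pa: G = 46e9 Pa
Compute G/rho = 46e9 / 2888 = 15927977.8393
Vs = sqrt(15927977.8393) = 3990.99 m/s

3990.99


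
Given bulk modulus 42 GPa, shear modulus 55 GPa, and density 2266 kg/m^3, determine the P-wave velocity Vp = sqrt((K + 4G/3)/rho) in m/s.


First compute the effective modulus:
K + 4G/3 = 42e9 + 4*55e9/3 = 115333333333.33 Pa
Then divide by density:
115333333333.33 / 2266 = 50897322.742 Pa/(kg/m^3)
Take the square root:
Vp = sqrt(50897322.742) = 7134.24 m/s

7134.24


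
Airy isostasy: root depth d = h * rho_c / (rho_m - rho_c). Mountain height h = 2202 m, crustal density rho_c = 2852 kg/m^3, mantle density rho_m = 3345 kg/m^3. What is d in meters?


rho_m - rho_c = 3345 - 2852 = 493
d = 2202 * 2852 / 493
= 6280104 / 493
= 12738.55 m

12738.55


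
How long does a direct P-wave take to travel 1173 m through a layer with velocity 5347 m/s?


t = x / V
= 1173 / 5347
= 0.2194 s

0.2194


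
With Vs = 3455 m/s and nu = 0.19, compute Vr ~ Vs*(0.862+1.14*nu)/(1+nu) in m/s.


Numerator factor = 0.862 + 1.14*0.19 = 1.0786
Denominator = 1 + 0.19 = 1.19
Vr = 3455 * 1.0786 / 1.19 = 3131.57 m/s

3131.57


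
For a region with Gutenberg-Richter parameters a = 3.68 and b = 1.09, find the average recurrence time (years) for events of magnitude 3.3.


log10(N) = 3.68 - 1.09*3.3 = 0.083
N = 10^0.083 = 1.210598
T = 1/N = 1/1.210598 = 0.826 years

0.826


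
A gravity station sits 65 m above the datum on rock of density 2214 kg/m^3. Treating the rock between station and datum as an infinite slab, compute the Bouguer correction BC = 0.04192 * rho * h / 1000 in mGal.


BC = 0.04192 * rho * h / 1000
= 0.04192 * 2214 * 65 / 1000
= 6.0327 mGal

6.0327


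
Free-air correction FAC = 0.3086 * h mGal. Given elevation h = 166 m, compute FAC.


FAC = 0.3086 * h
= 0.3086 * 166
= 51.2276 mGal

51.2276


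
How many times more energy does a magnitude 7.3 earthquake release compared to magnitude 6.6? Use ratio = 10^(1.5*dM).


M2 - M1 = 7.3 - 6.6 = 0.7
1.5 * 0.7 = 1.05
ratio = 10^1.05 = 11.22

11.22


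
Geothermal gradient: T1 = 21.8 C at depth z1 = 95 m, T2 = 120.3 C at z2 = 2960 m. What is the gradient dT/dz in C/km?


dT = 120.3 - 21.8 = 98.5 C
dz = 2960 - 95 = 2865 m
gradient = dT/dz * 1000 = 98.5/2865 * 1000 = 34.3805 C/km

34.3805


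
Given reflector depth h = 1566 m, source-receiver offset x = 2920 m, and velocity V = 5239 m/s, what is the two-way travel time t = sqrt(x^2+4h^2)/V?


x^2 + 4h^2 = 2920^2 + 4*1566^2 = 8526400 + 9809424 = 18335824
sqrt(18335824) = 4282.035
t = 4282.035 / 5239 = 0.8173 s

0.8173


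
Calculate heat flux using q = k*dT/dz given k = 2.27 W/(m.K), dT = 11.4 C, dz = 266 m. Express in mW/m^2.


q = k * dT / dz * 1000
= 2.27 * 11.4 / 266 * 1000
= 0.097286 * 1000
= 97.2857 mW/m^2

97.2857


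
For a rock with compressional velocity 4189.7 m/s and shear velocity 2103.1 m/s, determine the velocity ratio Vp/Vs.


Vp/Vs = 4189.7 / 2103.1
= 1.9922

1.9922


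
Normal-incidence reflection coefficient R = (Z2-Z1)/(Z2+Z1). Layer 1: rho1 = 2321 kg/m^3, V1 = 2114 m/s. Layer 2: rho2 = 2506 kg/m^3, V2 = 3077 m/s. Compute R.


Z1 = 2321 * 2114 = 4906594
Z2 = 2506 * 3077 = 7710962
R = (7710962 - 4906594) / (7710962 + 4906594) = 2804368 / 12617556 = 0.2223

0.2223


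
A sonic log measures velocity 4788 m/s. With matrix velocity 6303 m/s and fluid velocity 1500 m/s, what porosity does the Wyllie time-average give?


1/V - 1/Vm = 1/4788 - 1/6303 = 5.02e-05
1/Vf - 1/Vm = 1/1500 - 1/6303 = 0.00050801
phi = 5.02e-05 / 0.00050801 = 0.0988

0.0988


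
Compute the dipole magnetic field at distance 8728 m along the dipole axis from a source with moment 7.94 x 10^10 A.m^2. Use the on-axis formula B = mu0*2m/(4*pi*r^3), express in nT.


m = 7.94 x 10^10 = 79400000000 A.m^2
2m = 158800000000 A.m^2
r^3 = 8728^3 = 664881444352
B = (4pi*10^-7) * 158800000000 / (4*pi * 664881444352) * 1e9
= 199553.965356 / 8355146644337.66 * 1e9
= 23.884 nT

23.884


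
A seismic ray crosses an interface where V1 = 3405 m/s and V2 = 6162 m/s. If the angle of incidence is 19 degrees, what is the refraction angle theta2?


sin(theta1) = sin(19 deg) = 0.325568
sin(theta2) = V2/V1 * sin(theta1) = 6162/3405 * 0.325568 = 0.589178
theta2 = arcsin(0.589178) = 36.0987 degrees

36.0987


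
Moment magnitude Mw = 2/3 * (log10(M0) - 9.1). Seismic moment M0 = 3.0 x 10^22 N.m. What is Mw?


log10(M0) = log10(3.0 x 10^22) = 22.4771
Mw = 2/3 * (22.4771 - 9.1)
= 2/3 * 13.3771
= 8.92

8.92


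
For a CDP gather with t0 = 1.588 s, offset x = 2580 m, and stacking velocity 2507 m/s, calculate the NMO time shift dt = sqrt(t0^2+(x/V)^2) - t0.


x/Vnmo = 2580/2507 = 1.029118
(x/Vnmo)^2 = 1.059085
t0^2 = 2.521744
sqrt(2.521744 + 1.059085) = 1.892308
dt = 1.892308 - 1.588 = 0.304308

0.304308


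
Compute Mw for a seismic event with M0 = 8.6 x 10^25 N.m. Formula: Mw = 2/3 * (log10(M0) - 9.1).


log10(M0) = log10(8.6 x 10^25) = 25.9345
Mw = 2/3 * (25.9345 - 9.1)
= 2/3 * 16.8345
= 11.22

11.22
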